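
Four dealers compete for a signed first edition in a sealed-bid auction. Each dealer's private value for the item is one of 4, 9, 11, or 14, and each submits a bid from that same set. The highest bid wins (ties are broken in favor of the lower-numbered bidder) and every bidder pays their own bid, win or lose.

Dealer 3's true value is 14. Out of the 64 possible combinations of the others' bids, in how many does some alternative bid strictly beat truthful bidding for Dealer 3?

Others bid (4, 4, 4): truth gives 0; bid 9 gives 5 > 0. Violating.
Others bid (4, 4, 9): truth gives 0; bid 9 gives 5 > 0. Violating.
Others bid (4, 4, 11): truth gives 0; bid 11 gives 3 > 0. Violating.
Others bid (4, 9, 4): truth gives 0; bid 11 gives 3 > 0. Violating.
Others bid (4, 4, 14): truth gives 0; no alternative beats it.
Others bid (4, 9, 14): truth gives 0; no alternative beats it.
(Checking all 64 profiles: 40 have a profitable deviation, 24 do not.)

40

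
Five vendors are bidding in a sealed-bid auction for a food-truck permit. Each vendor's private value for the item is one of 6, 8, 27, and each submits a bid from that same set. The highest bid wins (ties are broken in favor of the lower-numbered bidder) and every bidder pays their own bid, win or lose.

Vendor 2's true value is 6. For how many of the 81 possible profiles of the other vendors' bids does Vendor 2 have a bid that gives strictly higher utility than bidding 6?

8

Others bid (6, 6, 6, 6): truth gives -6; bid 8 gives -2 > -6. Violating.
Others bid (6, 6, 6, 8): truth gives -6; bid 8 gives -2 > -6. Violating.
Others bid (6, 6, 8, 6): truth gives -6; bid 8 gives -2 > -6. Violating.
Others bid (6, 6, 8, 8): truth gives -6; bid 8 gives -2 > -6. Violating.
Others bid (6, 6, 6, 27): truth gives -6; no alternative beats it.
Others bid (6, 6, 8, 27): truth gives -6; no alternative beats it.
(Checking all 81 profiles: 8 have a profitable deviation, 73 do not.)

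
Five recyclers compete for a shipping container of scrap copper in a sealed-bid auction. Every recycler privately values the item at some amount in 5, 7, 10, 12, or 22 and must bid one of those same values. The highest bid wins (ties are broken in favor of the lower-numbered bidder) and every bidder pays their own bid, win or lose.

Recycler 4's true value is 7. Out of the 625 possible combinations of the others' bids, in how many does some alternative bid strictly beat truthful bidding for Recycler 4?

Others bid (5, 5, 5, 10): truth gives -7; bid 10 gives -3 > -7. Violating.
Others bid (5, 5, 5, 12): truth gives -7; bid 5 gives -5 > -7. Violating.
Others bid (5, 5, 5, 22): truth gives -7; bid 5 gives -5 > -7. Violating.
Others bid (5, 5, 7, 5): truth gives -7; bid 10 gives -3 > -7. Violating.
Others bid (5, 5, 5, 5): truth gives 0; no alternative beats it.
Others bid (5, 5, 5, 7): truth gives 0; no alternative beats it.
(Checking all 625 profiles: 623 have a profitable deviation, 2 do not.)

623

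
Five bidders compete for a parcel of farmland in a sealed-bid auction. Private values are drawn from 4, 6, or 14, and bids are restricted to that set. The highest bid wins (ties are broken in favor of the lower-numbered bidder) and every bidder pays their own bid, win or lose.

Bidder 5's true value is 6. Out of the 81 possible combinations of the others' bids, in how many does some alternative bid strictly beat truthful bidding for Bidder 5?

Others bid (4, 4, 4, 6): truth gives -6; bid 4 gives -4 > -6. Violating.
Others bid (4, 4, 4, 14): truth gives -6; bid 4 gives -4 > -6. Violating.
Others bid (4, 4, 6, 4): truth gives -6; bid 4 gives -4 > -6. Violating.
Others bid (4, 4, 6, 6): truth gives -6; bid 4 gives -4 > -6. Violating.
Others bid (4, 4, 4, 4): truth gives 0; no alternative beats it.
(Checking all 81 profiles: 80 have a profitable deviation, 1 does not.)

80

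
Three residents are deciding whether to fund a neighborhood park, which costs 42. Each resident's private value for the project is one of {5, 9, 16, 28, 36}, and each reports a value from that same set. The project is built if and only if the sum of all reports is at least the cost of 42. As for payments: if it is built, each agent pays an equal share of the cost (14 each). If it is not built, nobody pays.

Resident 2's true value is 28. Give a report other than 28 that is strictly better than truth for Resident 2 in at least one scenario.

Suppose Resident 1 reports 5 and Resident 3 reports 5.
Report 28: project not built, utility 0.
Report 36: project built, pays 14, utility 28 - 14 = 14.
So reporting 36 beats truth here (14 > 0).

36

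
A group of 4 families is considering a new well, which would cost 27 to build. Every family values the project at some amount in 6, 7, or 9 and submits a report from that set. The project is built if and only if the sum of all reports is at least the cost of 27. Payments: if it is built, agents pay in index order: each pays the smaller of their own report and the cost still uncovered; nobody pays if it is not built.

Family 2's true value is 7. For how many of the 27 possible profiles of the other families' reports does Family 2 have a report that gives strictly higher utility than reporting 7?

Others report (6, 6, 9): truth gives 0; report 6 gives 1 > 0. Violating.
Others report (6, 7, 9): truth gives 0; report 6 gives 1 > 0. Violating.
Others report (6, 9, 6): truth gives 0; report 6 gives 1 > 0. Violating.
Others report (6, 9, 7): truth gives 0; report 6 gives 1 > 0. Violating.
Others report (6, 6, 6): truth gives 0; no alternative beats it.
Others report (6, 6, 7): truth gives 0; no alternative beats it.
(Checking all 27 profiles: 20 have a profitable deviation, 7 do not.)

20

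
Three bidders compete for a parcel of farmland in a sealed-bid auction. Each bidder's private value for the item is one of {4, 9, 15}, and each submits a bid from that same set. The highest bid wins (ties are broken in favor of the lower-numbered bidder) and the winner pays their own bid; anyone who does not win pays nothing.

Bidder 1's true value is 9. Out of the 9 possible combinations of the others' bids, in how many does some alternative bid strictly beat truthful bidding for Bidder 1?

Others bid (4, 4): truth gives 0; bid 4 gives 5 > 0. Violating.
Others bid (4, 9): truth gives 0; no alternative beats it.
Others bid (4, 15): truth gives 0; no alternative beats it.
(Checking all 9 profiles: 1 has a profitable deviation, 8 do not.)

1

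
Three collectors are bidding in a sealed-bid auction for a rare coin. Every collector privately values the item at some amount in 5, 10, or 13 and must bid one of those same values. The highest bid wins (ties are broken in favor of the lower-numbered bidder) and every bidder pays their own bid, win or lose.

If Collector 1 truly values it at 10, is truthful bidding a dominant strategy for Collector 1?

No

Consider the case where Collector 2 bids 5 and Collector 3 bids 5.
Truthful bid 10: wins, pays 10, utility 10 - 10 = 0.
Bid 5 instead: wins, pays 5, utility 10 - 5 = 5.
Since 5 > 0, bidding 5 is strictly better here, so truthful bidding is not dominant.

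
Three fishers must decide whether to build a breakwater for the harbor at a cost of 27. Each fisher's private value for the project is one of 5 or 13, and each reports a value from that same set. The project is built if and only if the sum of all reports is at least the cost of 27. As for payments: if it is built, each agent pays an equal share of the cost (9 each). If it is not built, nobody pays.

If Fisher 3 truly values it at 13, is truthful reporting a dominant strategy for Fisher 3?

Check each profile of the others' reports and compare truth against every alternative report.
Others report (5, 13): truth gives 4, best alternative gives 0.
Others report (13, 5): truth gives 4, best alternative gives 0.
Others report (13, 13): truth gives 4, best alternative gives 4.
Others report (5, 5): truth gives 0, best alternative gives 0.
In every case the truthful report is at least as good as any alternative, so it is a dominant strategy.

Yes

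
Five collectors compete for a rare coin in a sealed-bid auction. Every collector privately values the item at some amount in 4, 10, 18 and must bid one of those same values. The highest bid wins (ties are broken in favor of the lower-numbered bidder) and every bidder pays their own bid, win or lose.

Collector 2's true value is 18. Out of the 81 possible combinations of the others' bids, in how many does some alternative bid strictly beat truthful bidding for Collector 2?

35

Others bid (4, 4, 4, 4): truth gives 0; bid 10 gives 8 > 0. Violating.
Others bid (4, 4, 4, 10): truth gives 0; bid 10 gives 8 > 0. Violating.
Others bid (4, 4, 10, 4): truth gives 0; bid 10 gives 8 > 0. Violating.
Others bid (4, 4, 10, 10): truth gives 0; bid 10 gives 8 > 0. Violating.
Others bid (4, 4, 4, 18): truth gives 0; no alternative beats it.
Others bid (4, 4, 10, 18): truth gives 0; no alternative beats it.
(Checking all 81 profiles: 35 have a profitable deviation, 46 do not.)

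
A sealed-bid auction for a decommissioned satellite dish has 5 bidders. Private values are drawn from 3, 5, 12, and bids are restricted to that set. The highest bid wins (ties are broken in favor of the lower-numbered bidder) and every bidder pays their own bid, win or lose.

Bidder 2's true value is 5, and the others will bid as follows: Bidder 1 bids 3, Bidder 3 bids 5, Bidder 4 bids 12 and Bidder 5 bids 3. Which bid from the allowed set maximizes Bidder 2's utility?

3

Bid 3: loses but pays 3, utility -3.
Bid 5: loses but pays 5, utility -5.
Bid 12: wins, pays 12, utility 5 - 12 = -7.
The best choice is 3 with utility -3.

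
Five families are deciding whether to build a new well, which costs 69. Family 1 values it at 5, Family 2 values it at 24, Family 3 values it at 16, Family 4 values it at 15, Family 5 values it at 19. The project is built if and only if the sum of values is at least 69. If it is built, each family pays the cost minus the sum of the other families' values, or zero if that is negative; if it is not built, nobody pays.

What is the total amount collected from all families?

Total value 79 ≥ cost 69, so it is built.
Family 1: others sum to 74; max(0, 69 - 74) = 0.
Family 2: others sum to 55; max(0, 69 - 55) = 14.
Family 3: others sum to 63; max(0, 69 - 63) = 6.
Family 4: others sum to 64; max(0, 69 - 64) = 5.
Family 5: others sum to 60; max(0, 69 - 60) = 9.
Total collected = 0 + 14 + 6 + 5 + 9 = 34.

34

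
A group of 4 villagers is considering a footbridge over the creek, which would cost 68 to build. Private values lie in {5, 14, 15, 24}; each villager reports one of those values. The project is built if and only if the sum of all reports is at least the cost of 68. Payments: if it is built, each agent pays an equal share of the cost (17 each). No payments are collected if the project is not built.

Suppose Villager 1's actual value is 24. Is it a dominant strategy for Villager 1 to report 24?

Yes

Check each profile of the others' reports and compare truth against every alternative report.
Others report (5, 15, 24): truth gives 7, best alternative gives 0.
Others report (5, 24, 15): truth gives 7, best alternative gives 0.
Others report (14, 14, 24): truth gives 7, best alternative gives 0.
Others report (14, 15, 15): truth gives 7, best alternative gives 0.
Others report (14, 24, 14): truth gives 7, best alternative gives 0.
Others report (15, 5, 24): truth gives 7, best alternative gives 0.
(Remaining 58 profiles checked similarly; truth is weakly best in each.)
In every case the truthful report is at least as good as any alternative, so it is a dominant strategy.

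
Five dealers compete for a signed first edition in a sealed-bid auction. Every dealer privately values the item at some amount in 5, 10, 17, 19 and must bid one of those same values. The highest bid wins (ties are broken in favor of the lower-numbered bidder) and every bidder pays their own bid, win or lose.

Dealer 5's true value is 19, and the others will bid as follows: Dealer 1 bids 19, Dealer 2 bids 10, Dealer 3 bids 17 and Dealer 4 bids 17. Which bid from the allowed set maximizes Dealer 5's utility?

Bid 5: loses but pays 5, utility -5.
Bid 10: loses but pays 10, utility -10.
Bid 17: loses but pays 17, utility -17.
Bid 19: loses but pays 19, utility -19.
The best choice is 5 with utility -5.

5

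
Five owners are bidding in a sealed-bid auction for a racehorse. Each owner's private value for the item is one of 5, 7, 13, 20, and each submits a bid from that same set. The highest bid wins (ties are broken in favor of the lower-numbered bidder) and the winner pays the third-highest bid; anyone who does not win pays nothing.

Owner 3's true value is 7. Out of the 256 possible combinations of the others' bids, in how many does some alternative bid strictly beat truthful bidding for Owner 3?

Others bid (5, 5, 5, 13): truth gives 0; bid 13 gives 2 > 0. Violating.
Others bid (5, 5, 5, 20): truth gives 0; bid 20 gives 2 > 0. Violating.
Others bid (5, 5, 13, 5): truth gives 0; bid 13 gives 2 > 0. Violating.
Others bid (5, 5, 20, 5): truth gives 0; bid 20 gives 2 > 0. Violating.
Others bid (5, 5, 5, 5): truth gives 2; no alternative beats it.
Others bid (5, 5, 5, 7): truth gives 2; no alternative beats it.
(Checking all 256 profiles: 8 have a profitable deviation, 248 do not.)

8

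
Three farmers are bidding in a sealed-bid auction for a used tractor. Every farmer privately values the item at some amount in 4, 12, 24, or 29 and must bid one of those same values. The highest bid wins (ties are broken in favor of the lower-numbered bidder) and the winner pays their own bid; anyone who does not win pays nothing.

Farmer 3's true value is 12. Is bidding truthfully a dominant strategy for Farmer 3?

Check each profile of the others' bids and compare truth against every alternative bid.
Others bid (4, 4): truth gives 0, best alternative gives 0.
Others bid (4, 12): truth gives 0, best alternative gives 0.
Others bid (4, 24): truth gives 0, best alternative gives 0.
Others bid (4, 29): truth gives 0, best alternative gives 0.
Others bid (12, 4): truth gives 0, best alternative gives 0.
Others bid (12, 12): truth gives 0, best alternative gives 0.
(Remaining 10 profiles checked similarly; truth is weakly best in each.)
In every case the truthful bid is at least as good as any alternative, so it is a dominant strategy.

Yes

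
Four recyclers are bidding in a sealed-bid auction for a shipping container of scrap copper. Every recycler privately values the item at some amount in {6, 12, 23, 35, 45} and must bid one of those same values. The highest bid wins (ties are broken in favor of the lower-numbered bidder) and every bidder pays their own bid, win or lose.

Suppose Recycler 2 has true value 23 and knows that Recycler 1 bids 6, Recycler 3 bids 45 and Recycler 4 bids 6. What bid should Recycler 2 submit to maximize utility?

Bid 6: loses but pays 6, utility -6.
Bid 12: loses but pays 12, utility -12.
Bid 23: loses but pays 23, utility -23.
Bid 35: loses but pays 35, utility -35.
Bid 45: wins, pays 45, utility 23 - 45 = -22.
The best choice is 6 with utility -6.

6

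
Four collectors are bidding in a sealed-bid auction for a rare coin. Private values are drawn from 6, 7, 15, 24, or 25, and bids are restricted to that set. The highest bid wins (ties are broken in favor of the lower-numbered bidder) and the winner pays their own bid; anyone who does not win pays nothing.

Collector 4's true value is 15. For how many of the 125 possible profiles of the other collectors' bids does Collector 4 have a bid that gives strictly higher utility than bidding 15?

Others bid (6, 6, 6): truth gives 0; bid 7 gives 8 > 0. Violating.
Others bid (6, 6, 7): truth gives 0; no alternative beats it.
Others bid (6, 6, 15): truth gives 0; no alternative beats it.
(Checking all 125 profiles: 1 has a profitable deviation, 124 do not.)

1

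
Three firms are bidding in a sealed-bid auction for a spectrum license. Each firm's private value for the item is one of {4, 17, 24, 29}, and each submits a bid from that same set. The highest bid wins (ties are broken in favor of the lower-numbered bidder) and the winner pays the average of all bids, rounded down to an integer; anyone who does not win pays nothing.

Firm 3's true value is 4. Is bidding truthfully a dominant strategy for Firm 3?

Yes

Check each profile of the others' bids and compare truth against every alternative bid.
Others bid (4, 4): truth gives 0, best alternative gives -4.
Others bid (4, 17): truth gives 0, best alternative gives 0.
Others bid (4, 24): truth gives 0, best alternative gives 0.
Others bid (4, 29): truth gives 0, best alternative gives 0.
Others bid (17, 4): truth gives 0, best alternative gives 0.
Others bid (17, 17): truth gives 0, best alternative gives 0.
(Remaining 10 profiles checked similarly; truth is weakly best in each.)
In every case the truthful bid is at least as good as any alternative, so it is a dominant strategy.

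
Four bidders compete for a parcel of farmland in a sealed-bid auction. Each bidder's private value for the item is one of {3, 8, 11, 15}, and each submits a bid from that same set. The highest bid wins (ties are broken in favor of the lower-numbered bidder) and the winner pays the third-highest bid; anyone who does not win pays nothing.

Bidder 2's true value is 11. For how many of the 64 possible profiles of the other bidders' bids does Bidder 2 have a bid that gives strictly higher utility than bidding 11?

Others bid (3, 3, 15): truth gives 0; bid 15 gives 8 > 0. Violating.
Others bid (3, 8, 15): truth gives 0; bid 15 gives 3 > 0. Violating.
Others bid (3, 15, 3): truth gives 0; bid 15 gives 8 > 0. Violating.
Others bid (3, 15, 8): truth gives 0; bid 15 gives 3 > 0. Violating.
Others bid (3, 3, 3): truth gives 8; no alternative beats it.
Others bid (3, 3, 8): truth gives 8; no alternative beats it.
(Checking all 64 profiles: 12 have a profitable deviation, 52 do not.)

12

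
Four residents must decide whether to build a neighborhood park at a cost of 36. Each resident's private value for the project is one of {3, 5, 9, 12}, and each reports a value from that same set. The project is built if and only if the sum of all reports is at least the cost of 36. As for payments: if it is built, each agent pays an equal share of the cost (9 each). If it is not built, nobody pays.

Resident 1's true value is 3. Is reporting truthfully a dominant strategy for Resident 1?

Yes

Check each profile of the others' reports and compare truth against every alternative report.
Others report (9, 12, 12): truth gives -6, best alternative gives -6.
Others report (12, 9, 12): truth gives -6, best alternative gives -6.
Others report (12, 12, 9): truth gives -6, best alternative gives -6.
Others report (12, 12, 12): truth gives -6, best alternative gives -6.
Others report (3, 3, 3): truth gives 0, best alternative gives 0.
Others report (3, 3, 5): truth gives 0, best alternative gives 0.
(Remaining 58 profiles checked similarly; truth is weakly best in each.)
In every case the truthful report is at least as good as any alternative, so it is a dominant strategy.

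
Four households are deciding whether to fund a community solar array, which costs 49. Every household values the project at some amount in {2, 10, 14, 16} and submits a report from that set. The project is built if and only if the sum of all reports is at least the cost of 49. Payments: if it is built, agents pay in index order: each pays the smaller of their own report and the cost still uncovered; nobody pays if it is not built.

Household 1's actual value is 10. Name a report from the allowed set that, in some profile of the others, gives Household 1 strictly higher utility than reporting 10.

2

Suppose Household 2 reports 16, Household 3 reports 16 and Household 4 reports 16.
Report 10: project built, pays 10, utility 10 - 10 = 0.
Report 2: project built, pays 2, utility 10 - 2 = 8.
So reporting 2 beats truth here (8 > 0).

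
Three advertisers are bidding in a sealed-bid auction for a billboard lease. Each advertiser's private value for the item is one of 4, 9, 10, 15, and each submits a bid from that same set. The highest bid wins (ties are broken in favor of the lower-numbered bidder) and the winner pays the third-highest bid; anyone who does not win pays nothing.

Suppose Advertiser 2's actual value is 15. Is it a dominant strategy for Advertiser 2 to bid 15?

Check each profile of the others' bids and compare truth against every alternative bid.
Others bid (4, 15): truth gives 11, best alternative gives 0.
Others bid (10, 4): truth gives 11, best alternative gives 0.
Others bid (9, 15): truth gives 6, best alternative gives 0.
Others bid (10, 9): truth gives 6, best alternative gives 0.
Others bid (10, 10): truth gives 5, best alternative gives 0.
Others bid (10, 15): truth gives 5, best alternative gives 0.
(Remaining 10 profiles checked similarly; truth is weakly best in each.)
In every case the truthful bid is at least as good as any alternative, so it is a dominant strategy.

Yes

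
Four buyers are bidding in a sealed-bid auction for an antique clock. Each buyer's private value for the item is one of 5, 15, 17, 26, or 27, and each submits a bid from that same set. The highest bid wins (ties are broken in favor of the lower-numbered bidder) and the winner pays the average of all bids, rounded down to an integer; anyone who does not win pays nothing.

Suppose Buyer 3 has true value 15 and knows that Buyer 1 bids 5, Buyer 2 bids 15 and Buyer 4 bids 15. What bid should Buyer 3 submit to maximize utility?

17

Bid 5: loses, pays 0, utility 0.
Bid 15: loses, pays 0, utility 0.
Bid 17: wins, pays 13, utility 15 - 13 = 2.
Bid 26: wins, pays 15, utility 15 - 15 = 0.
Bid 27: wins, pays 15, utility 15 - 15 = 0.
The best choice is 17 with utility 2.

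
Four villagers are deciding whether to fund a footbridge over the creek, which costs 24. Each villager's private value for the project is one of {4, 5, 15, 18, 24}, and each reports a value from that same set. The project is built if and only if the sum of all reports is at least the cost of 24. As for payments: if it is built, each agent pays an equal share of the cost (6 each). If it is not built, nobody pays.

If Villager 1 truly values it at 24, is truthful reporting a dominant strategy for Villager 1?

Yes

Check each profile of the others' reports and compare truth against every alternative report.
Others report (4, 4, 4): truth gives 18, best alternative gives 18.
Others report (4, 4, 5): truth gives 18, best alternative gives 18.
Others report (4, 4, 15): truth gives 18, best alternative gives 18.
Others report (4, 4, 18): truth gives 18, best alternative gives 18.
Others report (4, 4, 24): truth gives 18, best alternative gives 18.
Others report (4, 5, 4): truth gives 18, best alternative gives 18.
(Remaining 119 profiles checked similarly; truth is weakly best in each.)
In every case the truthful report is at least as good as any alternative, so it is a dominant strategy.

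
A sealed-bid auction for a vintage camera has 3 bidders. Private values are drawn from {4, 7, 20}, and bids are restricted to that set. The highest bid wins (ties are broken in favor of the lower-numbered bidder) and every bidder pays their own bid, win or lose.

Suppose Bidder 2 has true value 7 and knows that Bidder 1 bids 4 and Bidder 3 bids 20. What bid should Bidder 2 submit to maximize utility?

Bid 4: loses but pays 4, utility -4.
Bid 7: loses but pays 7, utility -7.
Bid 20: wins, pays 20, utility 7 - 20 = -13.
The best choice is 4 with utility -4.

4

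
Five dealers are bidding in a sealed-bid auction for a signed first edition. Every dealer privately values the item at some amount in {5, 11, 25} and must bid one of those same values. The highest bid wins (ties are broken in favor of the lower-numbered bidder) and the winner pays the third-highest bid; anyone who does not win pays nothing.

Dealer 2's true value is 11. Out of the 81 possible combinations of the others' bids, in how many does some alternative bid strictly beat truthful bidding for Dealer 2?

4

Others bid (5, 5, 5, 25): truth gives 0; bid 25 gives 6 > 0. Violating.
Others bid (5, 5, 25, 5): truth gives 0; bid 25 gives 6 > 0. Violating.
Others bid (5, 25, 5, 5): truth gives 0; bid 25 gives 6 > 0. Violating.
Others bid (11, 5, 5, 5): truth gives 0; bid 25 gives 6 > 0. Violating.
Others bid (5, 5, 5, 5): truth gives 6; no alternative beats it.
Others bid (5, 5, 5, 11): truth gives 6; no alternative beats it.
(Checking all 81 profiles: 4 have a profitable deviation, 77 do not.)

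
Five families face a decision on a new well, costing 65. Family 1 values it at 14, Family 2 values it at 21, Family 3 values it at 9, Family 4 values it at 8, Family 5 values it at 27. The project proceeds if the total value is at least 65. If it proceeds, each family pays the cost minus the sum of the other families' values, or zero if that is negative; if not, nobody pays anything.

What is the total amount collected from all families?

20

Total value 79 ≥ cost 65, so it is built.
Family 1: others sum to 65; max(0, 65 - 65) = 0.
Family 2: others sum to 58; max(0, 65 - 58) = 7.
Family 3: others sum to 70; max(0, 65 - 70) = 0.
Family 4: others sum to 71; max(0, 65 - 71) = 0.
Family 5: others sum to 52; max(0, 65 - 52) = 13.
Total collected = 0 + 7 + 0 + 0 + 13 = 20.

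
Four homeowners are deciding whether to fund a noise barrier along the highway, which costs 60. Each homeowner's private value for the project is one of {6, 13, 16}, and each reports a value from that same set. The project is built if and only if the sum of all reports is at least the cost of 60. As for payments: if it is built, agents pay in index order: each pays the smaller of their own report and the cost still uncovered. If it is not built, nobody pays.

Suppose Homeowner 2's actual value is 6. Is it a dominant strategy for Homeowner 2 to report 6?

Check each profile of the others' reports and compare truth against every alternative report.
Others report (16, 16, 16): truth gives 0, best alternative gives -7.
Others report (6, 6, 6): truth gives 0, best alternative gives 0.
Others report (6, 6, 13): truth gives 0, best alternative gives 0.
Others report (6, 6, 16): truth gives 0, best alternative gives 0.
Others report (6, 13, 6): truth gives 0, best alternative gives 0.
Others report (6, 13, 13): truth gives 0, best alternative gives 0.
(Remaining 21 profiles checked similarly; truth is weakly best in each.)
In every case the truthful report is at least as good as any alternative, so it is a dominant strategy.

Yes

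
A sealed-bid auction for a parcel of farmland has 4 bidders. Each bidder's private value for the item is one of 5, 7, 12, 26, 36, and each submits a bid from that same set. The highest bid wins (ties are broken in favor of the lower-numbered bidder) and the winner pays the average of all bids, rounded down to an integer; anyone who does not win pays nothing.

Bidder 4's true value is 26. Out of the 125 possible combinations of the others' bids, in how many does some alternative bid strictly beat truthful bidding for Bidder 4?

Others bid (5, 5, 5): truth gives 16; bid 7 gives 21 > 16. Violating.
Others bid (5, 5, 7): truth gives 16; bid 12 gives 19 > 16. Violating.
Others bid (5, 5, 26): truth gives 0; bid 36 gives 8 > 0. Violating.
Others bid (5, 7, 5): truth gives 16; bid 12 gives 19 > 16. Violating.
Others bid (5, 5, 12): truth gives 14; no alternative beats it.
Others bid (5, 5, 36): truth gives 0; no alternative beats it.
(Checking all 125 profiles: 44 have a profitable deviation, 81 do not.)

44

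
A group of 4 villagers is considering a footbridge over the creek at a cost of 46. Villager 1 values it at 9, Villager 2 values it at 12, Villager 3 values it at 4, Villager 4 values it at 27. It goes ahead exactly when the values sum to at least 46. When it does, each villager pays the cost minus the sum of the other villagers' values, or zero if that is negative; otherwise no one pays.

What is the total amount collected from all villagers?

Total value 52 ≥ cost 46, so it is built.
Villager 1: others sum to 43; max(0, 46 - 43) = 3.
Villager 2: others sum to 40; max(0, 46 - 40) = 6.
Villager 3: others sum to 48; max(0, 46 - 48) = 0.
Villager 4: others sum to 25; max(0, 46 - 25) = 21.
Total collected = 3 + 6 + 0 + 21 = 30.

30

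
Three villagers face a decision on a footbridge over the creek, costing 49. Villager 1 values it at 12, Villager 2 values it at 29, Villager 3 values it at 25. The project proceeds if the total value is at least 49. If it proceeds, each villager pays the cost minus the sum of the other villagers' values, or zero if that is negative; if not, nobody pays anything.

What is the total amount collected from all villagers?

Total value 66 ≥ cost 49, so it is built.
Villager 1: others sum to 54; max(0, 49 - 54) = 0.
Villager 2: others sum to 37; max(0, 49 - 37) = 12.
Villager 3: others sum to 41; max(0, 49 - 41) = 8.
Total collected = 0 + 12 + 8 = 20.

20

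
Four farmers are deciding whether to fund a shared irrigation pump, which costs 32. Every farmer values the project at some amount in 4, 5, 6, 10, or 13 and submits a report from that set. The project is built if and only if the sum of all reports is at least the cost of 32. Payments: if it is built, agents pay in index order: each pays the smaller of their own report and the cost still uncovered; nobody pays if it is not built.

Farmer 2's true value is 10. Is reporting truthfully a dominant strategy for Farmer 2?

No

Consider the case where Farmer 1 reports 4, Farmer 3 reports 10 and Farmer 4 reports 13.
Truthful report 10: project built, pays 10, utility 10 - 10 = 0.
Report 5 instead: project built, pays 5, utility 10 - 5 = 5.
Since 5 > 0, reporting 5 is strictly better here, so truthful reporting is not dominant.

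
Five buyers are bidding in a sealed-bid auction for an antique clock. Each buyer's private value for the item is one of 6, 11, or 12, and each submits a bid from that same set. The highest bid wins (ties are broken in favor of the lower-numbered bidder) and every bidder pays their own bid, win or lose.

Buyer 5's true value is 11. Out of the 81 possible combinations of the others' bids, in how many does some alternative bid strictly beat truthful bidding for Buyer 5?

80

Others bid (6, 6, 6, 11): truth gives -11; bid 12 gives -1 > -11. Violating.
Others bid (6, 6, 6, 12): truth gives -11; bid 6 gives -6 > -11. Violating.
Others bid (6, 6, 11, 6): truth gives -11; bid 12 gives -1 > -11. Violating.
Others bid (6, 6, 11, 11): truth gives -11; bid 12 gives -1 > -11. Violating.
Others bid (6, 6, 6, 6): truth gives 0; no alternative beats it.
(Checking all 81 profiles: 80 have a profitable deviation, 1 does not.)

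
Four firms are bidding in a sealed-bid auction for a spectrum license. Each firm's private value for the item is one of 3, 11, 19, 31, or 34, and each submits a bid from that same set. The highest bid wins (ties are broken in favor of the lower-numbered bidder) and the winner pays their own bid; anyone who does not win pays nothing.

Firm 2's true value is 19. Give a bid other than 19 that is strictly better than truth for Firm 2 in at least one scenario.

Suppose Firm 1 bids 3, Firm 3 bids 3 and Firm 4 bids 3.
Bid 19: wins, pays 19, utility 19 - 19 = 0.
Bid 11: wins, pays 11, utility 19 - 11 = 8.
So bidding 11 beats truth here (8 > 0).

11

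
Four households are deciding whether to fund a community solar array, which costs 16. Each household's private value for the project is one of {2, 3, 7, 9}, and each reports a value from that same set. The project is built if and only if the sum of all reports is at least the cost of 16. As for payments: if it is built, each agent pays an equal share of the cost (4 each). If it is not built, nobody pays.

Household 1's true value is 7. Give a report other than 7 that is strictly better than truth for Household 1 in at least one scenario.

9

Suppose Household 2 reports 2, Household 3 reports 2 and Household 4 reports 3.
Report 7: project not built, utility 0.
Report 9: project built, pays 4, utility 7 - 4 = 3.
So reporting 9 beats truth here (3 > 0).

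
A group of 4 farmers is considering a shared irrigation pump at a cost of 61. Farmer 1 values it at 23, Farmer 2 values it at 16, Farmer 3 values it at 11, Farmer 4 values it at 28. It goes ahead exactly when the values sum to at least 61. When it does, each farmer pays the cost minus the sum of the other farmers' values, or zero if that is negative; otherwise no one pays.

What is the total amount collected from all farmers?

17

Total value 78 ≥ cost 61, so it is built.
Farmer 1: others sum to 55; max(0, 61 - 55) = 6.
Farmer 2: others sum to 62; max(0, 61 - 62) = 0.
Farmer 3: others sum to 67; max(0, 61 - 67) = 0.
Farmer 4: others sum to 50; max(0, 61 - 50) = 11.
Total collected = 6 + 0 + 0 + 11 = 17.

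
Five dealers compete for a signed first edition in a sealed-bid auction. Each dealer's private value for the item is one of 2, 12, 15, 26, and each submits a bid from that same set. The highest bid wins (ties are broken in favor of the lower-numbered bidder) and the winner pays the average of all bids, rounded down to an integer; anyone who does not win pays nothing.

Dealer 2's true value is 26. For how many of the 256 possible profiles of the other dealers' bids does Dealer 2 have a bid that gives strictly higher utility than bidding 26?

Others bid (2, 2, 2, 2): truth gives 20; bid 12 gives 22 > 20. Violating.
Others bid (2, 2, 2, 12): truth gives 18; bid 12 gives 20 > 18. Violating.
Others bid (2, 2, 2, 15): truth gives 17; bid 15 gives 19 > 17. Violating.
Others bid (2, 2, 12, 2): truth gives 18; bid 12 gives 20 > 18. Violating.
Others bid (2, 2, 2, 26): truth gives 15; no alternative beats it.
Others bid (2, 2, 12, 26): truth gives 13; no alternative beats it.
(Checking all 256 profiles: 54 have a profitable deviation, 202 do not.)

54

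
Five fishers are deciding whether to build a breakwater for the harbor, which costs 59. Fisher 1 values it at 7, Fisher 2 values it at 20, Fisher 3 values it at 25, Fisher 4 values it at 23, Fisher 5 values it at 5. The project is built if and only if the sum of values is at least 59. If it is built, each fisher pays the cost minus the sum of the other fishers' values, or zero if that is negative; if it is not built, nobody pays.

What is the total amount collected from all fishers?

6

Total value 80 ≥ cost 59, so it is built.
Fisher 1: others sum to 73; max(0, 59 - 73) = 0.
Fisher 2: others sum to 60; max(0, 59 - 60) = 0.
Fisher 3: others sum to 55; max(0, 59 - 55) = 4.
Fisher 4: others sum to 57; max(0, 59 - 57) = 2.
Fisher 5: others sum to 75; max(0, 59 - 75) = 0.
Total collected = 0 + 0 + 4 + 2 + 0 = 6.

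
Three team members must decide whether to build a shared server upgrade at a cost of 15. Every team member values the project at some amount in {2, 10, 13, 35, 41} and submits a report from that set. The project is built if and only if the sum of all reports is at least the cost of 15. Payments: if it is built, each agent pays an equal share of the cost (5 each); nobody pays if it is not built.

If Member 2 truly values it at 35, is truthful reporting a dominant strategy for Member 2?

Check each profile of the others' reports and compare truth against every alternative report.
Others report (2, 2): truth gives 30, best alternative gives 30.
Others report (2, 10): truth gives 30, best alternative gives 30.
Others report (2, 13): truth gives 30, best alternative gives 30.
Others report (2, 35): truth gives 30, best alternative gives 30.
Others report (2, 41): truth gives 30, best alternative gives 30.
Others report (10, 2): truth gives 30, best alternative gives 30.
(Remaining 19 profiles checked similarly; truth is weakly best in each.)
In every case the truthful report is at least as good as any alternative, so it is a dominant strategy.

Yes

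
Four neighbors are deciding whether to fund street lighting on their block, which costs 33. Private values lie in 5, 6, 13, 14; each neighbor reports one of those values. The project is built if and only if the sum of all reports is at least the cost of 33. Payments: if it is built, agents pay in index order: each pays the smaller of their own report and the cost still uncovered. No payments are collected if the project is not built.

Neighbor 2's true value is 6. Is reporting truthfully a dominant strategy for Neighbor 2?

Consider the case where Neighbor 1 reports 5, Neighbor 3 reports 13 and Neighbor 4 reports 13.
Truthful report 6: project built, pays 6, utility 6 - 6 = 0.
Report 5 instead: project built, pays 5, utility 6 - 5 = 1.
Since 1 > 0, reporting 5 is strictly better here, so truthful reporting is not dominant.

No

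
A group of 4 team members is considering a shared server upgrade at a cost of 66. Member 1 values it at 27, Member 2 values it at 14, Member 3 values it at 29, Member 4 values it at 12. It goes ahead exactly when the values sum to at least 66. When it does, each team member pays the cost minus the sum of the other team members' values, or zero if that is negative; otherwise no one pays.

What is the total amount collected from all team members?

Total value 82 ≥ cost 66, so it is built.
Member 1: others sum to 55; max(0, 66 - 55) = 11.
Member 2: others sum to 68; max(0, 66 - 68) = 0.
Member 3: others sum to 53; max(0, 66 - 53) = 13.
Member 4: others sum to 70; max(0, 66 - 70) = 0.
Total collected = 11 + 0 + 13 + 0 = 24.

24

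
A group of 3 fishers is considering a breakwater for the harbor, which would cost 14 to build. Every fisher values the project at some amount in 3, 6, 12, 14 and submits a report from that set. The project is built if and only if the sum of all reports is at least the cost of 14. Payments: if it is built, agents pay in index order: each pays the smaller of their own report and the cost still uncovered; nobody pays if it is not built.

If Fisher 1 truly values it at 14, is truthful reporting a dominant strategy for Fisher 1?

Consider the case where Fisher 2 reports 3 and Fisher 3 reports 3.
Truthful report 14: project built, pays 14, utility 14 - 14 = 0.
Report 12 instead: project built, pays 12, utility 14 - 12 = 2.
Since 2 > 0, reporting 12 is strictly better here, so truthful reporting is not dominant.

No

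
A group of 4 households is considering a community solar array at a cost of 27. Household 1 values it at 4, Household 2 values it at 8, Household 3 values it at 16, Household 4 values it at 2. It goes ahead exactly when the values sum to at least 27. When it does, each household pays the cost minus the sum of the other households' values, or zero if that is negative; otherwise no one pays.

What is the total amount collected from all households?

Total value 30 ≥ cost 27, so it is built.
Household 1: others sum to 26; max(0, 27 - 26) = 1.
Household 2: others sum to 22; max(0, 27 - 22) = 5.
Household 3: others sum to 14; max(0, 27 - 14) = 13.
Household 4: others sum to 28; max(0, 27 - 28) = 0.
Total collected = 1 + 5 + 13 + 0 = 19.

19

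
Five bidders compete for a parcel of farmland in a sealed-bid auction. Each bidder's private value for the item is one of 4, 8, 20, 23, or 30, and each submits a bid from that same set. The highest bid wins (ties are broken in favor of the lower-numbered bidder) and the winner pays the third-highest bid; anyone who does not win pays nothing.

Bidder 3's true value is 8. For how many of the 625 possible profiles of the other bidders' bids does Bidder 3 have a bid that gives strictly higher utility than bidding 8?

12

Others bid (4, 4, 4, 20): truth gives 0; bid 20 gives 4 > 0. Violating.
Others bid (4, 4, 4, 23): truth gives 0; bid 23 gives 4 > 0. Violating.
Others bid (4, 4, 4, 30): truth gives 0; bid 30 gives 4 > 0. Violating.
Others bid (4, 4, 20, 4): truth gives 0; bid 20 gives 4 > 0. Violating.
Others bid (4, 4, 4, 4): truth gives 4; no alternative beats it.
Others bid (4, 4, 4, 8): truth gives 4; no alternative beats it.
(Checking all 625 profiles: 12 have a profitable deviation, 613 do not.)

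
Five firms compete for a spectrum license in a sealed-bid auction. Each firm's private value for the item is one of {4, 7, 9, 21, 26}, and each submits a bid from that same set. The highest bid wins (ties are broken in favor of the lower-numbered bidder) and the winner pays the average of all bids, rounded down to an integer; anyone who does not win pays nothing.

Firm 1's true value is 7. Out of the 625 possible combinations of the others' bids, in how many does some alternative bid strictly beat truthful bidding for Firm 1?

Others bid (4, 4, 4, 9): truth gives 0; bid 9 gives 1 > 0. Violating.
Others bid (4, 4, 7, 9): truth gives 0; bid 9 gives 1 > 0. Violating.
Others bid (4, 4, 9, 4): truth gives 0; bid 9 gives 1 > 0. Violating.
Others bid (4, 4, 9, 7): truth gives 0; bid 9 gives 1 > 0. Violating.
Others bid (4, 4, 4, 4): truth gives 3; no alternative beats it.
Others bid (4, 4, 4, 7): truth gives 2; no alternative beats it.
(Checking all 625 profiles: 16 have a profitable deviation, 609 do not.)

16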